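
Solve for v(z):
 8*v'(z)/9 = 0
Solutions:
 v(z) = C1


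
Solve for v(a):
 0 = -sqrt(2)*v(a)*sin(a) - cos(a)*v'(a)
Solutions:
 v(a) = C1*cos(a)^(sqrt(2))


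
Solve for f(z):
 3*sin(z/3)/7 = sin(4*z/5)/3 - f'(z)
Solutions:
 f(z) = C1 + 9*cos(z/3)/7 - 5*cos(4*z/5)/12


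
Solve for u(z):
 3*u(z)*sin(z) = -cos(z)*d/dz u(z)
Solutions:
 u(z) = C1*cos(z)^3


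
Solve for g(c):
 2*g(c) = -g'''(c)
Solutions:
 g(c) = C3*exp(-2^(1/3)*c) + (C1*sin(2^(1/3)*sqrt(3)*c/2) + C2*cos(2^(1/3)*sqrt(3)*c/2))*exp(2^(1/3)*c/2)


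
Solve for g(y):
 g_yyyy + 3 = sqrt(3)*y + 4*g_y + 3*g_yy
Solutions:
 g(y) = C1 + C2*exp(-y*((sqrt(3) + 2)^(-1/3) + (sqrt(3) + 2)^(1/3))/2)*sin(sqrt(3)*y*(-(sqrt(3) + 2)^(1/3) + (sqrt(3) + 2)^(-1/3))/2) + C3*exp(-y*((sqrt(3) + 2)^(-1/3) + (sqrt(3) + 2)^(1/3))/2)*cos(sqrt(3)*y*(-(sqrt(3) + 2)^(1/3) + (sqrt(3) + 2)^(-1/3))/2) + C4*exp(y*((sqrt(3) + 2)^(-1/3) + (sqrt(3) + 2)^(1/3))) - sqrt(3)*y^2/8 + 3*sqrt(3)*y/16 + 3*y/4


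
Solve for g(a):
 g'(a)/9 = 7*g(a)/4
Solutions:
 g(a) = C1*exp(63*a/4)


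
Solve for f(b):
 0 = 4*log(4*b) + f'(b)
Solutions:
 f(b) = C1 - 4*b*log(b) - b*log(256) + 4*b


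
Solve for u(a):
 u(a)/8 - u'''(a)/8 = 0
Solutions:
 u(a) = C3*exp(a) + (C1*sin(sqrt(3)*a/2) + C2*cos(sqrt(3)*a/2))*exp(-a/2)


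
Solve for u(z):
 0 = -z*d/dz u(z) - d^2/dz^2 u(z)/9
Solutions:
 u(z) = C1 + C2*erf(3*sqrt(2)*z/2)


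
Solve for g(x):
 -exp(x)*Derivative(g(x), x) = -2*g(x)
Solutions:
 g(x) = C1*exp(-2*exp(-x))


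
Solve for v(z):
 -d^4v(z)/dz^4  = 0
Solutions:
 v(z) = C1 + C2*z + C3*z^2 + C4*z^3


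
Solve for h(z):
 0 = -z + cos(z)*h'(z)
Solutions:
 h(z) = C1 + Integral(z/cos(z), z)


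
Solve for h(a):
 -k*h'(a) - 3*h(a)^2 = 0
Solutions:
 h(a) = k/(C1*k + 3*a)


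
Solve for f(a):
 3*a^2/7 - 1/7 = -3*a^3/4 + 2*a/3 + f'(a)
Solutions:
 f(a) = C1 + 3*a^4/16 + a^3/7 - a^2/3 - a/7


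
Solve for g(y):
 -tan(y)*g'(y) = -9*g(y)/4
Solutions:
 g(y) = C1*sin(y)^(9/4)


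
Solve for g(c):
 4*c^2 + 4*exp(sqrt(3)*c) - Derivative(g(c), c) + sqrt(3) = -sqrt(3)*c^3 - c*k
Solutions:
 g(c) = C1 + sqrt(3)*c^4/4 + 4*c^3/3 + c^2*k/2 + sqrt(3)*c + 4*sqrt(3)*exp(sqrt(3)*c)/3


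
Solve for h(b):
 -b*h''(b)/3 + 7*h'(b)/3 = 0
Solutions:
 h(b) = C1 + C2*b^8


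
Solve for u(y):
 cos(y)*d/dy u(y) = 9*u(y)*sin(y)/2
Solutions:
 u(y) = C1/cos(y)^(9/2)


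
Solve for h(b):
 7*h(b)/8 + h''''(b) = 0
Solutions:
 h(b) = (C1*sin(2^(3/4)*7^(1/4)*b/4) + C2*cos(2^(3/4)*7^(1/4)*b/4))*exp(-2^(3/4)*7^(1/4)*b/4) + (C3*sin(2^(3/4)*7^(1/4)*b/4) + C4*cos(2^(3/4)*7^(1/4)*b/4))*exp(2^(3/4)*7^(1/4)*b/4)


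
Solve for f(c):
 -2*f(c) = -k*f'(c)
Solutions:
 f(c) = C1*exp(2*c/k)


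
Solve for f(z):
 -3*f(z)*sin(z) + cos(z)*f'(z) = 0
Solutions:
 f(z) = C1/cos(z)^3


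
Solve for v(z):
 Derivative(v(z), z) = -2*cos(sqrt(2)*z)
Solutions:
 v(z) = C1 - sqrt(2)*sin(sqrt(2)*z)


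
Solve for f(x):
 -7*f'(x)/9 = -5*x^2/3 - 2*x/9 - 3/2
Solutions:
 f(x) = C1 + 5*x^3/7 + x^2/7 + 27*x/14


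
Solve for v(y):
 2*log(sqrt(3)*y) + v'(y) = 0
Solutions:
 v(y) = C1 - 2*y*log(y) - y*log(3) + 2*y


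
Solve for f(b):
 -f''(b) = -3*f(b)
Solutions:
 f(b) = C1*exp(-sqrt(3)*b) + C2*exp(sqrt(3)*b)


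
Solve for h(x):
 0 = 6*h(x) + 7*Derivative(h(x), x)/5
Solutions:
 h(x) = C1*exp(-30*x/7)


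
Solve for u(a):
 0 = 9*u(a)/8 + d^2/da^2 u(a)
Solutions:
 u(a) = C1*sin(3*sqrt(2)*a/4) + C2*cos(3*sqrt(2)*a/4)


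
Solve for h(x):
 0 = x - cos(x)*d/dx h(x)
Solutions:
 h(x) = C1 + Integral(x/cos(x), x)


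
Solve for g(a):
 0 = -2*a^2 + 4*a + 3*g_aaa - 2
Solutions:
 g(a) = C1 + C2*a + C3*a^2 + a^5/90 - a^4/18 + a^3/9


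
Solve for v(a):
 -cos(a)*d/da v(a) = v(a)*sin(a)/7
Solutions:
 v(a) = C1*cos(a)^(1/7)


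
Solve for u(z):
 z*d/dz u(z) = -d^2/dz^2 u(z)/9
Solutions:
 u(z) = C1 + C2*erf(3*sqrt(2)*z/2)


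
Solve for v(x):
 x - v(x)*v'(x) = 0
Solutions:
 v(x) = -sqrt(C1 + x^2)
 v(x) = sqrt(C1 + x^2)


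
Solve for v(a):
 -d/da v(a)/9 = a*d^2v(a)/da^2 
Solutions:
 v(a) = C1 + C2*a^(8/9)


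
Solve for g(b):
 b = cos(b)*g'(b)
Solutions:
 g(b) = C1 + Integral(b/cos(b), b)


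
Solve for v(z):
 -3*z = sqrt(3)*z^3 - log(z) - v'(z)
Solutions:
 v(z) = C1 + sqrt(3)*z^4/4 + 3*z^2/2 - z*log(z) + z


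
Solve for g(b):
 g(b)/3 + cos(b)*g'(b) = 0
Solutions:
 g(b) = C1*(sin(b) - 1)^(1/6)/(sin(b) + 1)^(1/6)


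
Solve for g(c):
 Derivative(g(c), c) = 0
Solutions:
 g(c) = C1


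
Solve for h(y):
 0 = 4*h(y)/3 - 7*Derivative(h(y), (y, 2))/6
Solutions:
 h(y) = C1*exp(-2*sqrt(14)*y/7) + C2*exp(2*sqrt(14)*y/7)


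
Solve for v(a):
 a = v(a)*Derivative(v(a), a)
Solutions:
 v(a) = -sqrt(C1 + a^2)
 v(a) = sqrt(C1 + a^2)


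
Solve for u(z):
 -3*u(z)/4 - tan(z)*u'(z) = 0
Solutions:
 u(z) = C1/sin(z)^(3/4)


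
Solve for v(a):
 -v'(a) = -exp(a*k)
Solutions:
 v(a) = C1 + exp(a*k)/k


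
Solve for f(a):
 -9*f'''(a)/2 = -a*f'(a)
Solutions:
 f(a) = C1 + Integral(C2*airyai(6^(1/3)*a/3) + C3*airybi(6^(1/3)*a/3), a)


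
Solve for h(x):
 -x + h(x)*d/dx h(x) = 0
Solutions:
 h(x) = -sqrt(C1 + x^2)
 h(x) = sqrt(C1 + x^2)


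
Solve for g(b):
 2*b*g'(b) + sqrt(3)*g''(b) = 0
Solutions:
 g(b) = C1 + C2*erf(3^(3/4)*b/3)


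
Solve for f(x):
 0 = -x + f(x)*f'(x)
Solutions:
 f(x) = -sqrt(C1 + x^2)
 f(x) = sqrt(C1 + x^2)


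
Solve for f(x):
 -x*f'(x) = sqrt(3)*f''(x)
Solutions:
 f(x) = C1 + C2*erf(sqrt(2)*3^(3/4)*x/6)


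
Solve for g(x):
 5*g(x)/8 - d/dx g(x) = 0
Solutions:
 g(x) = C1*exp(5*x/8)


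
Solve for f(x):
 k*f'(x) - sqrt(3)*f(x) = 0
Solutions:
 f(x) = C1*exp(sqrt(3)*x/k)


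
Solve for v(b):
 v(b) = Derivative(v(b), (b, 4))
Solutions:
 v(b) = C1*exp(-b) + C2*exp(b) + C3*sin(b) + C4*cos(b)


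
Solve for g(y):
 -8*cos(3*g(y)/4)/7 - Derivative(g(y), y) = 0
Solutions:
 8*y/7 - 2*log(sin(3*g(y)/4) - 1)/3 + 2*log(sin(3*g(y)/4) + 1)/3 = C1


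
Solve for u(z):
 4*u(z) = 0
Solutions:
 u(z) = 0


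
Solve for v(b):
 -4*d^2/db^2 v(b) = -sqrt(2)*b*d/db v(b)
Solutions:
 v(b) = C1 + C2*erfi(2^(3/4)*b/4)


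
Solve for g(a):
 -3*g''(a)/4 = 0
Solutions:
 g(a) = C1 + C2*a


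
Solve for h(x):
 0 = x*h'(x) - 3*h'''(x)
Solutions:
 h(x) = C1 + Integral(C2*airyai(3^(2/3)*x/3) + C3*airybi(3^(2/3)*x/3), x)


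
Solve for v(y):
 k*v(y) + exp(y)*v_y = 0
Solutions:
 v(y) = C1*exp(k*exp(-y))


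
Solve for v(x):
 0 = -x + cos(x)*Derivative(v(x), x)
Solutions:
 v(x) = C1 + Integral(x/cos(x), x)


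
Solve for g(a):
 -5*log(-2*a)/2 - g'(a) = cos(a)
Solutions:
 g(a) = C1 - 5*a*log(-a)/2 - 5*a*log(2)/2 + 5*a/2 - sin(a)


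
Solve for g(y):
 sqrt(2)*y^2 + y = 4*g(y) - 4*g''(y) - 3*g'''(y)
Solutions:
 g(y) = C1*exp(-y*(8*2^(2/3)/(9*sqrt(537) + 211)^(1/3) + 8 + 2^(1/3)*(9*sqrt(537) + 211)^(1/3))/18)*sin(2^(1/3)*sqrt(3)*y*(-(9*sqrt(537) + 211)^(1/3) + 8*2^(1/3)/(9*sqrt(537) + 211)^(1/3))/18) + C2*exp(-y*(8*2^(2/3)/(9*sqrt(537) + 211)^(1/3) + 8 + 2^(1/3)*(9*sqrt(537) + 211)^(1/3))/18)*cos(2^(1/3)*sqrt(3)*y*(-(9*sqrt(537) + 211)^(1/3) + 8*2^(1/3)/(9*sqrt(537) + 211)^(1/3))/18) + C3*exp(y*(-4 + 8*2^(2/3)/(9*sqrt(537) + 211)^(1/3) + 2^(1/3)*(9*sqrt(537) + 211)^(1/3))/9) + sqrt(2)*y^2/4 + y/4 + sqrt(2)/2


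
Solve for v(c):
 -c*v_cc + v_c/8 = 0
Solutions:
 v(c) = C1 + C2*c^(9/8)


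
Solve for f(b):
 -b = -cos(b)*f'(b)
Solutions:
 f(b) = C1 + Integral(b/cos(b), b)


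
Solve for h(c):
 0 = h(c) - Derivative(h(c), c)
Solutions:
 h(c) = C1*exp(c)


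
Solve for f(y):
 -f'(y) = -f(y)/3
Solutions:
 f(y) = C1*exp(y/3)


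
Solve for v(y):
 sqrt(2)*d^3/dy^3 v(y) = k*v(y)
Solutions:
 v(y) = C1*exp(2^(5/6)*k^(1/3)*y/2) + C2*exp(2^(5/6)*k^(1/3)*y*(-1 + sqrt(3)*I)/4) + C3*exp(-2^(5/6)*k^(1/3)*y*(1 + sqrt(3)*I)/4)


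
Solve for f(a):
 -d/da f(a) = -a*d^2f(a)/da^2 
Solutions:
 f(a) = C1 + C2*a^2


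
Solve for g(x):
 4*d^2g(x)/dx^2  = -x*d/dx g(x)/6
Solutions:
 g(x) = C1 + C2*erf(sqrt(3)*x/12)


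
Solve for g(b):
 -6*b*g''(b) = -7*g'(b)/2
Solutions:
 g(b) = C1 + C2*b^(19/12)


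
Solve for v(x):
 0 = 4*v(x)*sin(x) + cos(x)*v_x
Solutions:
 v(x) = C1*cos(x)^4


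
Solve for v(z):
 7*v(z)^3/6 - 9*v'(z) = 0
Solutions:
 v(z) = -3*sqrt(3)*sqrt(-1/(C1 + 7*z))
 v(z) = 3*sqrt(3)*sqrt(-1/(C1 + 7*z))


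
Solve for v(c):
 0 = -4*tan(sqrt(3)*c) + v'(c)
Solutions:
 v(c) = C1 - 4*sqrt(3)*log(cos(sqrt(3)*c))/3


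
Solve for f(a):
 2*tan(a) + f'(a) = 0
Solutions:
 f(a) = C1 + 2*log(cos(a))


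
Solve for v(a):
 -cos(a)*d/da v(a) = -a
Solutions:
 v(a) = C1 + Integral(a/cos(a), a)


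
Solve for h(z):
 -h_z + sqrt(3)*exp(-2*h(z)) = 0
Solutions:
 h(z) = log(-sqrt(C1 + 2*sqrt(3)*z))
 h(z) = log(C1 + 2*sqrt(3)*z)/2


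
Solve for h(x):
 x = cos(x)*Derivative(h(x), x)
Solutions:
 h(x) = C1 + Integral(x/cos(x), x)


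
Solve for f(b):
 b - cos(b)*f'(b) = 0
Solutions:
 f(b) = C1 + Integral(b/cos(b), b)


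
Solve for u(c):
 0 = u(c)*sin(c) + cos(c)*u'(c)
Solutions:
 u(c) = C1*cos(c)


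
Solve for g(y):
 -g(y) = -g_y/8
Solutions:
 g(y) = C1*exp(8*y)


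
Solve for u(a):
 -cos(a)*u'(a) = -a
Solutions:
 u(a) = C1 + Integral(a/cos(a), a)


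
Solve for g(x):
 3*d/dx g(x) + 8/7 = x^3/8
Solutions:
 g(x) = C1 + x^4/96 - 8*x/21


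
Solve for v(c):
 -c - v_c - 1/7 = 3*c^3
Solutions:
 v(c) = C1 - 3*c^4/4 - c^2/2 - c/7


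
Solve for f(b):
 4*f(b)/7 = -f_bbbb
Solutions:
 f(b) = (C1*sin(7^(3/4)*b/7) + C2*cos(7^(3/4)*b/7))*exp(-7^(3/4)*b/7) + (C3*sin(7^(3/4)*b/7) + C4*cos(7^(3/4)*b/7))*exp(7^(3/4)*b/7)


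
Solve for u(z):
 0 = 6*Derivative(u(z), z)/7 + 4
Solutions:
 u(z) = C1 - 14*z/3


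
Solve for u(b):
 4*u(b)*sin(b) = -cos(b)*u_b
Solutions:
 u(b) = C1*cos(b)^4


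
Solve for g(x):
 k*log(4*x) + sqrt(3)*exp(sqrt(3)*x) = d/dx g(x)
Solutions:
 g(x) = C1 + k*x*log(x) + k*x*(-1 + 2*log(2)) + exp(sqrt(3)*x)


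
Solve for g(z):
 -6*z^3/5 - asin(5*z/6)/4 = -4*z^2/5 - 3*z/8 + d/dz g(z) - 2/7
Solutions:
 g(z) = C1 - 3*z^4/10 + 4*z^3/15 + 3*z^2/16 - z*asin(5*z/6)/4 + 2*z/7 - sqrt(36 - 25*z^2)/20


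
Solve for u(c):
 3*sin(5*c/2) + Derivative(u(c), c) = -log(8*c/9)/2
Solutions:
 u(c) = C1 - c*log(c)/2 - 3*c*log(2)/2 + c/2 + c*log(3) + 6*cos(5*c/2)/5


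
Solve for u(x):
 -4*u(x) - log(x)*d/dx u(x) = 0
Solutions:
 u(x) = C1*exp(-4*li(x))


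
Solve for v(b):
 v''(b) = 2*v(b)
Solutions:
 v(b) = C1*exp(-sqrt(2)*b) + C2*exp(sqrt(2)*b)


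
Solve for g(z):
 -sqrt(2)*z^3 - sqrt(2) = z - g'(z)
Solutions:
 g(z) = C1 + sqrt(2)*z^4/4 + z^2/2 + sqrt(2)*z


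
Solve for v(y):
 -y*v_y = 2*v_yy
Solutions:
 v(y) = C1 + C2*erf(y/2)


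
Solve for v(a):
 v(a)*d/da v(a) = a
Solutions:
 v(a) = -sqrt(C1 + a^2)
 v(a) = sqrt(C1 + a^2)


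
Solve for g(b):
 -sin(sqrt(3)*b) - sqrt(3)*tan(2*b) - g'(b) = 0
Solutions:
 g(b) = C1 + sqrt(3)*log(cos(2*b))/2 + sqrt(3)*cos(sqrt(3)*b)/3


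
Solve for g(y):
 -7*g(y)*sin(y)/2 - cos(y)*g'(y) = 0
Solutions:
 g(y) = C1*cos(y)^(7/2)


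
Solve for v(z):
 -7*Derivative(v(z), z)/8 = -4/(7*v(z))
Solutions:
 v(z) = -sqrt(C1 + 64*z)/7
 v(z) = sqrt(C1 + 64*z)/7


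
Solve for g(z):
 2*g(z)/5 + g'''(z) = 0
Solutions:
 g(z) = C3*exp(-2^(1/3)*5^(2/3)*z/5) + (C1*sin(2^(1/3)*sqrt(3)*5^(2/3)*z/10) + C2*cos(2^(1/3)*sqrt(3)*5^(2/3)*z/10))*exp(2^(1/3)*5^(2/3)*z/10)


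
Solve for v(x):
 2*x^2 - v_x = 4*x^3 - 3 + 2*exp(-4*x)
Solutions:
 v(x) = C1 - x^4 + 2*x^3/3 + 3*x + exp(-4*x)/2


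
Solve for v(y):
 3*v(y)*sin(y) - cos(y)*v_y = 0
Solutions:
 v(y) = C1/cos(y)^3


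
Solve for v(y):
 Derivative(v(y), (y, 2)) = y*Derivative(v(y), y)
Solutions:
 v(y) = C1 + C2*erfi(sqrt(2)*y/2)


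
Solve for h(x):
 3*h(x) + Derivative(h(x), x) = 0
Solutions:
 h(x) = C1*exp(-3*x)


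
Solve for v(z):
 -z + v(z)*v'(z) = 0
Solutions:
 v(z) = -sqrt(C1 + z^2)
 v(z) = sqrt(C1 + z^2)


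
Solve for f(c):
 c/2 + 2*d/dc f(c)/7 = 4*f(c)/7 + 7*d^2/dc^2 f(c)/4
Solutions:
 f(c) = 7*c/8 + (C1*sin(16*sqrt(3)*c/49) + C2*cos(16*sqrt(3)*c/49))*exp(4*c/49) + 7/16


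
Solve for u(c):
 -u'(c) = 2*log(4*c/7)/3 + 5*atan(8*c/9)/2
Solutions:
 u(c) = C1 - 2*c*log(c)/3 - 5*c*atan(8*c/9)/2 - 4*c*log(2)/3 + 2*c/3 + 2*c*log(7)/3 + 45*log(64*c^2 + 81)/32


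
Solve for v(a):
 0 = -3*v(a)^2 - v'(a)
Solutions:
 v(a) = 1/(C1 + 3*a)


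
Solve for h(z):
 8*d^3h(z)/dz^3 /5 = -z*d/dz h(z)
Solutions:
 h(z) = C1 + Integral(C2*airyai(-5^(1/3)*z/2) + C3*airybi(-5^(1/3)*z/2), z)


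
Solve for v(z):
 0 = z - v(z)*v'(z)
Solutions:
 v(z) = -sqrt(C1 + z^2)
 v(z) = sqrt(C1 + z^2)


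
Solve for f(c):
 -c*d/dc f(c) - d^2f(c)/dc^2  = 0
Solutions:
 f(c) = C1 + C2*erf(sqrt(2)*c/2)


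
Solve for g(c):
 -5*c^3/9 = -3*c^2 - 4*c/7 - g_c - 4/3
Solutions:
 g(c) = C1 + 5*c^4/36 - c^3 - 2*c^2/7 - 4*c/3


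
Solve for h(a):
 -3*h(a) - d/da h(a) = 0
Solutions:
 h(a) = C1*exp(-3*a)


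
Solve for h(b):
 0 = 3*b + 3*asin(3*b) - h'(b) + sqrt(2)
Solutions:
 h(b) = C1 + 3*b^2/2 + 3*b*asin(3*b) + sqrt(2)*b + sqrt(1 - 9*b^2)


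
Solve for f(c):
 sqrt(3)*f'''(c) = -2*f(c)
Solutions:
 f(c) = C3*exp(-2^(1/3)*3^(5/6)*c/3) + (C1*sin(6^(1/3)*c/2) + C2*cos(6^(1/3)*c/2))*exp(2^(1/3)*3^(5/6)*c/6)


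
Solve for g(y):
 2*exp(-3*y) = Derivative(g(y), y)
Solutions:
 g(y) = C1 - 2*exp(-3*y)/3


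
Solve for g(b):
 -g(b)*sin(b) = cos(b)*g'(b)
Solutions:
 g(b) = C1*cos(b)


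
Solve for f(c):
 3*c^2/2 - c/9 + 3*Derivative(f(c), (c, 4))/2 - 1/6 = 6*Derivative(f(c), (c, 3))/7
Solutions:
 f(c) = C1 + C2*c + C3*c^2 + C4*exp(4*c/7) + 7*c^5/240 + 1295*c^4/5184 + 8897*c^3/5184


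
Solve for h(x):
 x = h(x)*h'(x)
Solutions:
 h(x) = -sqrt(C1 + x^2)
 h(x) = sqrt(C1 + x^2)


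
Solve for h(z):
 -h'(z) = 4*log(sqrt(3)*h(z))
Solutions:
 Integral(1/(2*log(_y) + log(3)), (_y, h(z)))/2 = C1 - z


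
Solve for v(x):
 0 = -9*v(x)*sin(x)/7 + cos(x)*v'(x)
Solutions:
 v(x) = C1/cos(x)^(9/7)


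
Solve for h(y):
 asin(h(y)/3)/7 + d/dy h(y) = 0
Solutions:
 Integral(1/asin(_y/3), (_y, h(y))) = C1 - y/7


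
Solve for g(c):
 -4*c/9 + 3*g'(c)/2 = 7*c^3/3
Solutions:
 g(c) = C1 + 7*c^4/18 + 4*c^2/27


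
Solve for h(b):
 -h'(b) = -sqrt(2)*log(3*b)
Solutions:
 h(b) = C1 + sqrt(2)*b*log(b) - sqrt(2)*b + sqrt(2)*b*log(3)


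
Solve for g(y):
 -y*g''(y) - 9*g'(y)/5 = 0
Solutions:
 g(y) = C1 + C2/y^(4/5)


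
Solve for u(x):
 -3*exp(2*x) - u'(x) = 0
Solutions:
 u(x) = C1 - 3*exp(2*x)/2


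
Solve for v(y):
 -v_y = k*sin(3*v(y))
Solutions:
 v(y) = -acos((-C1 - exp(6*k*y))/(C1 - exp(6*k*y)))/3 + 2*pi/3
 v(y) = acos((-C1 - exp(6*k*y))/(C1 - exp(6*k*y)))/3


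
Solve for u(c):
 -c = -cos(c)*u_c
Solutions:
 u(c) = C1 + Integral(c/cos(c), c)


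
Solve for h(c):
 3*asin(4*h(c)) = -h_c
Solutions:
 Integral(1/asin(4*_y), (_y, h(c))) = C1 - 3*c


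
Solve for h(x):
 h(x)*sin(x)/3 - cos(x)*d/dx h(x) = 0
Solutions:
 h(x) = C1/cos(x)^(1/3)


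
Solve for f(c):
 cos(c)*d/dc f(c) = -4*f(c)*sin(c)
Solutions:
 f(c) = C1*cos(c)^4


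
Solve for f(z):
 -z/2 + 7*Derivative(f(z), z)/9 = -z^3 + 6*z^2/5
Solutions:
 f(z) = C1 - 9*z^4/28 + 18*z^3/35 + 9*z^2/28


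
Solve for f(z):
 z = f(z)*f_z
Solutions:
 f(z) = -sqrt(C1 + z^2)
 f(z) = sqrt(C1 + z^2)


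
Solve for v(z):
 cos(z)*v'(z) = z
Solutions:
 v(z) = C1 + Integral(z/cos(z), z)


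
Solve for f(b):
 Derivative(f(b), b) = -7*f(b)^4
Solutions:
 f(b) = (-3^(2/3) - 3*3^(1/6)*I)*(1/(C1 + 7*b))^(1/3)/6
 f(b) = (-3^(2/3) + 3*3^(1/6)*I)*(1/(C1 + 7*b))^(1/3)/6
 f(b) = (1/(C1 + 21*b))^(1/3)


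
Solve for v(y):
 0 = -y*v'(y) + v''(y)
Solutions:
 v(y) = C1 + C2*erfi(sqrt(2)*y/2)


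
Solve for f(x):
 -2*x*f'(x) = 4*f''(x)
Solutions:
 f(x) = C1 + C2*erf(x/2)


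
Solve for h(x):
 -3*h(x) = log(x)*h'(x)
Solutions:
 h(x) = C1*exp(-3*li(x))


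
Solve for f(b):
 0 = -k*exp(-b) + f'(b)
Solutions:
 f(b) = C1 - k*exp(-b)


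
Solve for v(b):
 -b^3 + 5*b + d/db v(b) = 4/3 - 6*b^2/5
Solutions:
 v(b) = C1 + b^4/4 - 2*b^3/5 - 5*b^2/2 + 4*b/3


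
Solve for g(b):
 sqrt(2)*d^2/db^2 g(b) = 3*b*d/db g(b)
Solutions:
 g(b) = C1 + C2*erfi(2^(1/4)*sqrt(3)*b/2)


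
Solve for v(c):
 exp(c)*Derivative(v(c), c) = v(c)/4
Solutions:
 v(c) = C1*exp(-exp(-c)/4)


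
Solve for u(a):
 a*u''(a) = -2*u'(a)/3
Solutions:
 u(a) = C1 + C2*a^(1/3)


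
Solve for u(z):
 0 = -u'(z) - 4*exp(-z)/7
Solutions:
 u(z) = C1 + 4*exp(-z)/7


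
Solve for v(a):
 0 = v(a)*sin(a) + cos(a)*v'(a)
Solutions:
 v(a) = C1*cos(a)


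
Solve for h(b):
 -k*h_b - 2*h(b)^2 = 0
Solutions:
 h(b) = k/(C1*k + 2*b)


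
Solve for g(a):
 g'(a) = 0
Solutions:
 g(a) = C1


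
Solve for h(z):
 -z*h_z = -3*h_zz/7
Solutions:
 h(z) = C1 + C2*erfi(sqrt(42)*z/6)


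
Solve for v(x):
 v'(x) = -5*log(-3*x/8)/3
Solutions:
 v(x) = C1 - 5*x*log(-x)/3 + x*(-5*log(3)/3 + 5/3 + 5*log(2))


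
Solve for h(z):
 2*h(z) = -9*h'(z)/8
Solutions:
 h(z) = C1*exp(-16*z/9)


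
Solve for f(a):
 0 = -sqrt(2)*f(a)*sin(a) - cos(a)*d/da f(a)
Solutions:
 f(a) = C1*cos(a)^(sqrt(2))


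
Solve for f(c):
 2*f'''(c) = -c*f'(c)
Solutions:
 f(c) = C1 + Integral(C2*airyai(-2^(2/3)*c/2) + C3*airybi(-2^(2/3)*c/2), c)


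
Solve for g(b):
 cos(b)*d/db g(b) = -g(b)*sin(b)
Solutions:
 g(b) = C1*cos(b)


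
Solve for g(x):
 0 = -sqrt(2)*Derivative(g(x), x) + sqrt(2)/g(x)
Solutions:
 g(x) = -sqrt(C1 + 2*x)
 g(x) = sqrt(C1 + 2*x)


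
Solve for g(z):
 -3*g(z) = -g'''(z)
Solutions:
 g(z) = C3*exp(3^(1/3)*z) + (C1*sin(3^(5/6)*z/2) + C2*cos(3^(5/6)*z/2))*exp(-3^(1/3)*z/2)


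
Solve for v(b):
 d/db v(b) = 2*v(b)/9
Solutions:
 v(b) = C1*exp(2*b/9)


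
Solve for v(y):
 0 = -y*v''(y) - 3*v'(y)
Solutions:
 v(y) = C1 + C2/y^2


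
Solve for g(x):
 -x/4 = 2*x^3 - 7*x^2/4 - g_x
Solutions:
 g(x) = C1 + x^4/2 - 7*x^3/12 + x^2/8


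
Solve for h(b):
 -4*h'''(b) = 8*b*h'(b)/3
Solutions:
 h(b) = C1 + Integral(C2*airyai(-2^(1/3)*3^(2/3)*b/3) + C3*airybi(-2^(1/3)*3^(2/3)*b/3), b)


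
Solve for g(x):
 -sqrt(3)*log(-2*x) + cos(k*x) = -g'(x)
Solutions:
 g(x) = C1 + sqrt(3)*x*(log(-x) - 1) + sqrt(3)*x*log(2) - Piecewise((sin(k*x)/k, Ne(k, 0)), (x, True))


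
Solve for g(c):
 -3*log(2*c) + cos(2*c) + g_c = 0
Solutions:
 g(c) = C1 + 3*c*log(c) - 3*c + 3*c*log(2) - sin(2*c)/2


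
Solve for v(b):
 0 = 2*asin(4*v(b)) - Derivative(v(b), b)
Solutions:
 Integral(1/asin(4*_y), (_y, v(b))) = C1 + 2*b


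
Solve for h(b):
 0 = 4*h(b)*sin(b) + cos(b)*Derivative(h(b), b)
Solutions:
 h(b) = C1*cos(b)^4


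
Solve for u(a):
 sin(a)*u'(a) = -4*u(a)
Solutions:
 u(a) = C1*(cos(a)^2 + 2*cos(a) + 1)/(cos(a)^2 - 2*cos(a) + 1)


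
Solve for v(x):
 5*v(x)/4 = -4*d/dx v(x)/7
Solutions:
 v(x) = C1*exp(-35*x/16)


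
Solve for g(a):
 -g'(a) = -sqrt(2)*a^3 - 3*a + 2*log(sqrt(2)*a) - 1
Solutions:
 g(a) = C1 + sqrt(2)*a^4/4 + 3*a^2/2 - 2*a*log(a) - a*log(2) + 3*a


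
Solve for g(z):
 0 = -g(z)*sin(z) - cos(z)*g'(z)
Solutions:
 g(z) = C1*cos(z)


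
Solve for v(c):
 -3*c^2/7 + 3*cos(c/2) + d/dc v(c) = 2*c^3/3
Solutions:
 v(c) = C1 + c^4/6 + c^3/7 - 6*sin(c/2)


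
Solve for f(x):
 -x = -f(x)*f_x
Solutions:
 f(x) = -sqrt(C1 + x^2)
 f(x) = sqrt(C1 + x^2)


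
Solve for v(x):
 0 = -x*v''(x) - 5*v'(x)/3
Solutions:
 v(x) = C1 + C2/x^(2/3)


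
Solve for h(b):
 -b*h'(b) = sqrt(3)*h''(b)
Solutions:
 h(b) = C1 + C2*erf(sqrt(2)*3^(3/4)*b/6)


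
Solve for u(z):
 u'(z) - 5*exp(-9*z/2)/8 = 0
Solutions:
 u(z) = C1 - 5*exp(-9*z/2)/36


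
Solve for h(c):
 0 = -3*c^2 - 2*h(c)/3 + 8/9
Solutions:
 h(c) = 4/3 - 9*c^2/2


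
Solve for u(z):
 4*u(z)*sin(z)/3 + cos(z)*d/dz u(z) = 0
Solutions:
 u(z) = C1*cos(z)^(4/3)


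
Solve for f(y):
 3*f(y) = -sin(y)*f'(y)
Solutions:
 f(y) = C1*(cos(y) + 1)^(3/2)/(cos(y) - 1)^(3/2)


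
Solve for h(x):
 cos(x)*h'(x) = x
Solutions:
 h(x) = C1 + Integral(x/cos(x), x)


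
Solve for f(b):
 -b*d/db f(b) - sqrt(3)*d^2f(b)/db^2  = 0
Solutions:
 f(b) = C1 + C2*erf(sqrt(2)*3^(3/4)*b/6)


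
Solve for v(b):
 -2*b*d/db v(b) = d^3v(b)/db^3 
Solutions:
 v(b) = C1 + Integral(C2*airyai(-2^(1/3)*b) + C3*airybi(-2^(1/3)*b), b)


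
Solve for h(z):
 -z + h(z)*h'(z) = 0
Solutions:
 h(z) = -sqrt(C1 + z^2)
 h(z) = sqrt(C1 + z^2)


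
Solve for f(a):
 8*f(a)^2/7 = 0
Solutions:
 f(a) = 0


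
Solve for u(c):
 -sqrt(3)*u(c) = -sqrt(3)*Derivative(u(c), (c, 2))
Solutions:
 u(c) = C1*exp(-c) + C2*exp(c)


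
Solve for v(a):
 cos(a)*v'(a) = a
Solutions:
 v(a) = C1 + Integral(a/cos(a), a)


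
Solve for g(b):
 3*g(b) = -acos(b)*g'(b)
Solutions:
 g(b) = C1*exp(-3*Integral(1/acos(b), b))


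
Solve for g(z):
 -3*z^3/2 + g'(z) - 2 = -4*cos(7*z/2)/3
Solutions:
 g(z) = C1 + 3*z^4/8 + 2*z - 8*sin(7*z/2)/21


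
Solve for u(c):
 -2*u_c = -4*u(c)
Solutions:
 u(c) = C1*exp(2*c)


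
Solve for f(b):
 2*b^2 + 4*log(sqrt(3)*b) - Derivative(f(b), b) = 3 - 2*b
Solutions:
 f(b) = C1 + 2*b^3/3 + b^2 + 4*b*log(b) - 7*b + b*log(9)


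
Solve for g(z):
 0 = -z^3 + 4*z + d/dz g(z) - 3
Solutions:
 g(z) = C1 + z^4/4 - 2*z^2 + 3*z


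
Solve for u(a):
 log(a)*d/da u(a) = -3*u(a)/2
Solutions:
 u(a) = C1*exp(-3*li(a)/2)


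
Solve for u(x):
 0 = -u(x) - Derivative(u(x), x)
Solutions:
 u(x) = C1*exp(-x)


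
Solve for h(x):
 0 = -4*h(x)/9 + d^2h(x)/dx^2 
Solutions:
 h(x) = C1*exp(-2*x/3) + C2*exp(2*x/3)


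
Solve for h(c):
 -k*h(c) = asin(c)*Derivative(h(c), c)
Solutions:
 h(c) = C1*exp(-k*Integral(1/asin(c), c))


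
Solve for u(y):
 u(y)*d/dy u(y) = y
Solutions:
 u(y) = -sqrt(C1 + y^2)
 u(y) = sqrt(C1 + y^2)


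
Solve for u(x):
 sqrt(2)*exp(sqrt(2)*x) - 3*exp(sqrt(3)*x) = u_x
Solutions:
 u(x) = C1 + exp(sqrt(2)*x) - sqrt(3)*exp(sqrt(3)*x)


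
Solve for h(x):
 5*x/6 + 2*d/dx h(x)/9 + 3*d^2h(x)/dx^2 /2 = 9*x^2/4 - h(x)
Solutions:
 h(x) = 9*x^2/4 - 11*x/6 + (C1*sin(sqrt(482)*x/27) + C2*cos(sqrt(482)*x/27))*exp(-2*x/27) - 685/108


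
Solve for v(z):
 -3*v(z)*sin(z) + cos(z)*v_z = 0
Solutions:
 v(z) = C1/cos(z)^3


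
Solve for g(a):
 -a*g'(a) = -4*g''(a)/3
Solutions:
 g(a) = C1 + C2*erfi(sqrt(6)*a/4)


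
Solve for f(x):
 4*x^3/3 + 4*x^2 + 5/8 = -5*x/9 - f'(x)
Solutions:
 f(x) = C1 - x^4/3 - 4*x^3/3 - 5*x^2/18 - 5*x/8


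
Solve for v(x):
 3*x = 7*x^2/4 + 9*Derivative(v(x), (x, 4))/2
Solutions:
 v(x) = C1 + C2*x + C3*x^2 + C4*x^3 - 7*x^6/6480 + x^5/180


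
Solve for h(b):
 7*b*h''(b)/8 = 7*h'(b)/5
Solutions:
 h(b) = C1 + C2*b^(13/5)


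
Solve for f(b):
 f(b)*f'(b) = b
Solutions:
 f(b) = -sqrt(C1 + b^2)
 f(b) = sqrt(C1 + b^2)


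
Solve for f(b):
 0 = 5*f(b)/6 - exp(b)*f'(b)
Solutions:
 f(b) = C1*exp(-5*exp(-b)/6)


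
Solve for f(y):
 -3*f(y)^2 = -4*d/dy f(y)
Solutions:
 f(y) = -4/(C1 + 3*y)


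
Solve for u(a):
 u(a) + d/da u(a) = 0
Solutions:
 u(a) = C1*exp(-a)


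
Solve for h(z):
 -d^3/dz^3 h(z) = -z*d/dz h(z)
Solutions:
 h(z) = C1 + Integral(C2*airyai(z) + C3*airybi(z), z)


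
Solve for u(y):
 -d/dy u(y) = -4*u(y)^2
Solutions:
 u(y) = -1/(C1 + 4*y)


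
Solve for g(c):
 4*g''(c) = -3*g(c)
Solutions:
 g(c) = C1*sin(sqrt(3)*c/2) + C2*cos(sqrt(3)*c/2)


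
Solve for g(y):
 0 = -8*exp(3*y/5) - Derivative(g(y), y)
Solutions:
 g(y) = C1 - 40*exp(3*y/5)/3


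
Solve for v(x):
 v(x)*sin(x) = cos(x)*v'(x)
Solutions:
 v(x) = C1/cos(x)


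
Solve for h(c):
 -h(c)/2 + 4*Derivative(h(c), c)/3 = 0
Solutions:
 h(c) = C1*exp(3*c/8)


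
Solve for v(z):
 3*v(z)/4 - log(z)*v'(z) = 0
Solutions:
 v(z) = C1*exp(3*li(z)/4)


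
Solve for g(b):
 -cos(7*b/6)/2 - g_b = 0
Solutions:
 g(b) = C1 - 3*sin(7*b/6)/7


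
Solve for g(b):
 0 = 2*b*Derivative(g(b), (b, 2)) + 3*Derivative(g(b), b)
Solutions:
 g(b) = C1 + C2/sqrt(b)


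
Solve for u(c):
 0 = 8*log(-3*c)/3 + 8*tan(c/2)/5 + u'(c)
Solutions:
 u(c) = C1 - 8*c*log(-c)/3 - 8*c*log(3)/3 + 8*c/3 + 16*log(cos(c/2))/5


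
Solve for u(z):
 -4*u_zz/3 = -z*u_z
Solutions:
 u(z) = C1 + C2*erfi(sqrt(6)*z/4)


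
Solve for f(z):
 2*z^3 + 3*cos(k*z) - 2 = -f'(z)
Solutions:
 f(z) = C1 - z^4/2 + 2*z - 3*sin(k*z)/k


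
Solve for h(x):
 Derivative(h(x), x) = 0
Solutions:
 h(x) = C1


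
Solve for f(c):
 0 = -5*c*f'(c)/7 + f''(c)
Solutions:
 f(c) = C1 + C2*erfi(sqrt(70)*c/14)


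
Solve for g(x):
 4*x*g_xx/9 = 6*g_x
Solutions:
 g(x) = C1 + C2*x^(29/2)


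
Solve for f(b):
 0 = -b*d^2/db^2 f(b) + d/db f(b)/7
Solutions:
 f(b) = C1 + C2*b^(8/7)


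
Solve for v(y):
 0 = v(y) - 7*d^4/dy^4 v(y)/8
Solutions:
 v(y) = C1*exp(-14^(3/4)*y/7) + C2*exp(14^(3/4)*y/7) + C3*sin(14^(3/4)*y/7) + C4*cos(14^(3/4)*y/7)


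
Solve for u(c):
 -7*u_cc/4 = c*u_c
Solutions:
 u(c) = C1 + C2*erf(sqrt(14)*c/7)


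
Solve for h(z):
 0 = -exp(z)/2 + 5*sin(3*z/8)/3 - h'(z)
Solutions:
 h(z) = C1 - exp(z)/2 - 40*cos(3*z/8)/9


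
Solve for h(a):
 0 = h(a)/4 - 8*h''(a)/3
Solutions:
 h(a) = C1*exp(-sqrt(6)*a/8) + C2*exp(sqrt(6)*a/8)


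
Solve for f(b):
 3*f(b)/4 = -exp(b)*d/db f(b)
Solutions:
 f(b) = C1*exp(3*exp(-b)/4)


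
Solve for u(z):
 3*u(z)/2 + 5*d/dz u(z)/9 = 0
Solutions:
 u(z) = C1*exp(-27*z/10)


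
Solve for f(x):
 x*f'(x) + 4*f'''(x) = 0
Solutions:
 f(x) = C1 + Integral(C2*airyai(-2^(1/3)*x/2) + C3*airybi(-2^(1/3)*x/2), x)


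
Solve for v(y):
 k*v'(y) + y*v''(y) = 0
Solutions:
 v(y) = C1 + y^(1 - re(k))*(C2*sin(log(y)*Abs(im(k))) + C3*cos(log(y)*im(k)))


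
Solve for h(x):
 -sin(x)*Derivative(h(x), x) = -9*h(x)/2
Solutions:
 h(x) = C1*(cos(x) - 1)^(1/4)*(cos(x)^2 - 2*cos(x) + 1)/((cos(x) + 1)^(1/4)*(cos(x)^2 + 2*cos(x) + 1))


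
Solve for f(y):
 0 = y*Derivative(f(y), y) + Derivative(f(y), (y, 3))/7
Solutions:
 f(y) = C1 + Integral(C2*airyai(-7^(1/3)*y) + C3*airybi(-7^(1/3)*y), y)


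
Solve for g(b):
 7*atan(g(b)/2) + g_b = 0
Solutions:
 Integral(1/atan(_y/2), (_y, g(b))) = C1 - 7*b


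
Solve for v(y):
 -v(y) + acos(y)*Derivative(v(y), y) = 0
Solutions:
 v(y) = C1*exp(Integral(1/acos(y), y))


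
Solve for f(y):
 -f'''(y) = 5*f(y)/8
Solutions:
 f(y) = C3*exp(-5^(1/3)*y/2) + (C1*sin(sqrt(3)*5^(1/3)*y/4) + C2*cos(sqrt(3)*5^(1/3)*y/4))*exp(5^(1/3)*y/4)


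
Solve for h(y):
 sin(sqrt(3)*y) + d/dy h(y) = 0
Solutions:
 h(y) = C1 + sqrt(3)*cos(sqrt(3)*y)/3


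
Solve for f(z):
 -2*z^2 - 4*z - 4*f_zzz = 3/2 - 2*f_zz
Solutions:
 f(z) = C1 + C2*z + C3*exp(z/2) + z^4/12 + z^3 + 51*z^2/8


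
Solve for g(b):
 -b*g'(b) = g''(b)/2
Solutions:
 g(b) = C1 + C2*erf(b)


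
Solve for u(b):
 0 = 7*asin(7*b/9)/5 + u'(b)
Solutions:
 u(b) = C1 - 7*b*asin(7*b/9)/5 - sqrt(81 - 49*b^2)/5


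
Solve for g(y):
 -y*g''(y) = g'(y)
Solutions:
 g(y) = C1 + C2*log(y)


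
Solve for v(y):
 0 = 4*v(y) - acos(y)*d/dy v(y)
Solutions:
 v(y) = C1*exp(4*Integral(1/acos(y), y))


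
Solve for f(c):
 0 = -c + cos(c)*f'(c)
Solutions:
 f(c) = C1 + Integral(c/cos(c), c)


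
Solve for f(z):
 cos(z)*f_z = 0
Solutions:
 f(z) = C1


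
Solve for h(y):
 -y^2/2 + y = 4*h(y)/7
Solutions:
 h(y) = 7*y*(2 - y)/8


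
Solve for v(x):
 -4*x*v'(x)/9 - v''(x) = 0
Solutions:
 v(x) = C1 + C2*erf(sqrt(2)*x/3)


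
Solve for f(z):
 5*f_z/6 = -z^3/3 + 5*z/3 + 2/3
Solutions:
 f(z) = C1 - z^4/10 + z^2 + 4*z/5


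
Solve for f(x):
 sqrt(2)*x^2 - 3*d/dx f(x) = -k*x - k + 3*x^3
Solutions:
 f(x) = C1 + k*x^2/6 + k*x/3 - x^4/4 + sqrt(2)*x^3/9


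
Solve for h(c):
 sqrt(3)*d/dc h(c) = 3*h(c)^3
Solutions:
 h(c) = -sqrt(2)*sqrt(-1/(C1 + sqrt(3)*c))/2
 h(c) = sqrt(2)*sqrt(-1/(C1 + sqrt(3)*c))/2


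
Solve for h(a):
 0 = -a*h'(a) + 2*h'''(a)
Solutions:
 h(a) = C1 + Integral(C2*airyai(2^(2/3)*a/2) + C3*airybi(2^(2/3)*a/2), a)


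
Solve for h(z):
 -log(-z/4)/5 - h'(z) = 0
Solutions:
 h(z) = C1 - z*log(-z)/5 + z*(1 + 2*log(2))/5


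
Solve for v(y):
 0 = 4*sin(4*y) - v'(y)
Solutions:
 v(y) = C1 - cos(4*y)


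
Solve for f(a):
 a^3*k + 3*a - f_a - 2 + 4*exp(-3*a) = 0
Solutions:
 f(a) = C1 + a^4*k/4 + 3*a^2/2 - 2*a - 4*exp(-3*a)/3


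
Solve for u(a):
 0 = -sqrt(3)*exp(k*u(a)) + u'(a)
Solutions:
 u(a) = Piecewise((log(-1/(C1*k + sqrt(3)*a*k))/k, Ne(k, 0)), (nan, True))
 u(a) = Piecewise((C1 + sqrt(3)*a, Eq(k, 0)), (nan, True))


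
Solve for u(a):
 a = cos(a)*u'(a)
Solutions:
 u(a) = C1 + Integral(a/cos(a), a)


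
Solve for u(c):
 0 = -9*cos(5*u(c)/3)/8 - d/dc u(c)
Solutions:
 9*c/8 - 3*log(sin(5*u(c)/3) - 1)/10 + 3*log(sin(5*u(c)/3) + 1)/10 = C1


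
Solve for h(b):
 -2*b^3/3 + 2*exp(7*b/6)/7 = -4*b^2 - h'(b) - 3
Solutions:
 h(b) = C1 + b^4/6 - 4*b^3/3 - 3*b - 12*exp(7*b/6)/49


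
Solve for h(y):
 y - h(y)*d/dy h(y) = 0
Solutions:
 h(y) = -sqrt(C1 + y^2)
 h(y) = sqrt(C1 + y^2)


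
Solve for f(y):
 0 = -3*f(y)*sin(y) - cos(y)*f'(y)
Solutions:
 f(y) = C1*cos(y)^3


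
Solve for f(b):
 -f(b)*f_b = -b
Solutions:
 f(b) = -sqrt(C1 + b^2)
 f(b) = sqrt(C1 + b^2)


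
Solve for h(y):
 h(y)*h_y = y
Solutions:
 h(y) = -sqrt(C1 + y^2)
 h(y) = sqrt(C1 + y^2)


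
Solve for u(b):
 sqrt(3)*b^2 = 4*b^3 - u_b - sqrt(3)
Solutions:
 u(b) = C1 + b^4 - sqrt(3)*b^3/3 - sqrt(3)*b


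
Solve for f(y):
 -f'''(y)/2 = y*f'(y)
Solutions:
 f(y) = C1 + Integral(C2*airyai(-2^(1/3)*y) + C3*airybi(-2^(1/3)*y), y)


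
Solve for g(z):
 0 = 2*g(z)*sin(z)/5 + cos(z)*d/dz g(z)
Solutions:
 g(z) = C1*cos(z)^(2/5)


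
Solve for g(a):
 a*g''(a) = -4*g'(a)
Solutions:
 g(a) = C1 + C2/a^3


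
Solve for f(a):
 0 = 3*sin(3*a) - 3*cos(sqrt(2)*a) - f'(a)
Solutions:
 f(a) = C1 - 3*sqrt(2)*sin(sqrt(2)*a)/2 - cos(3*a)


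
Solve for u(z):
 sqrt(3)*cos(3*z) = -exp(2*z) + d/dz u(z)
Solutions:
 u(z) = C1 + exp(2*z)/2 + sqrt(3)*sin(3*z)/3


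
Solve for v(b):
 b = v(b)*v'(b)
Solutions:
 v(b) = -sqrt(C1 + b^2)
 v(b) = sqrt(C1 + b^2)


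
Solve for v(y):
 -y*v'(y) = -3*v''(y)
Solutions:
 v(y) = C1 + C2*erfi(sqrt(6)*y/6)


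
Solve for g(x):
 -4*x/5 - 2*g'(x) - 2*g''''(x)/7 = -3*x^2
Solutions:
 g(x) = C1 + C4*exp(-7^(1/3)*x) + x^3/2 - x^2/5 + (C2*sin(sqrt(3)*7^(1/3)*x/2) + C3*cos(sqrt(3)*7^(1/3)*x/2))*exp(7^(1/3)*x/2)


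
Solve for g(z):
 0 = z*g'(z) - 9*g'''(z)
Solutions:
 g(z) = C1 + Integral(C2*airyai(3^(1/3)*z/3) + C3*airybi(3^(1/3)*z/3), z)


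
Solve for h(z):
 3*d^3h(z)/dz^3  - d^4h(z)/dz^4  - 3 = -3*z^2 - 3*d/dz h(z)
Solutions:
 h(z) = C1 + C2*exp(z*(-2^(2/3)*(sqrt(21) + 5)^(1/3)/4 - 2^(1/3)/(2*(sqrt(21) + 5)^(1/3)) + 1))*sin(2^(1/3)*sqrt(3)*z*(-2^(1/3)*(sqrt(21) + 5)^(1/3) + 2/(sqrt(21) + 5)^(1/3))/4) + C3*exp(z*(-2^(2/3)*(sqrt(21) + 5)^(1/3)/4 - 2^(1/3)/(2*(sqrt(21) + 5)^(1/3)) + 1))*cos(2^(1/3)*sqrt(3)*z*(-2^(1/3)*(sqrt(21) + 5)^(1/3) + 2/(sqrt(21) + 5)^(1/3))/4) + C4*exp(z*(2^(1/3)/(sqrt(21) + 5)^(1/3) + 1 + 2^(2/3)*(sqrt(21) + 5)^(1/3)/2)) - z^3/3 + 3*z


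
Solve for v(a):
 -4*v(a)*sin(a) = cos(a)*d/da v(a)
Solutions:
 v(a) = C1*cos(a)^4


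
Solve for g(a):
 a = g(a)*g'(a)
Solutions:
 g(a) = -sqrt(C1 + a^2)
 g(a) = sqrt(C1 + a^2)


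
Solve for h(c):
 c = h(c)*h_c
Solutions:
 h(c) = -sqrt(C1 + c^2)
 h(c) = sqrt(C1 + c^2)


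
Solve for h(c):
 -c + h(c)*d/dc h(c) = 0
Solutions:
 h(c) = -sqrt(C1 + c^2)
 h(c) = sqrt(C1 + c^2)


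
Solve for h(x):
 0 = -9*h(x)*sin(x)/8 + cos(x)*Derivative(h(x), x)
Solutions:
 h(x) = C1/cos(x)^(9/8)


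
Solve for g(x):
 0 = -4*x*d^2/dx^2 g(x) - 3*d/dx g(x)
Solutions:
 g(x) = C1 + C2*x^(1/4)


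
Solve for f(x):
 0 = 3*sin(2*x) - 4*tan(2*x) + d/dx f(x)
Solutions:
 f(x) = C1 - 2*log(cos(2*x)) + 3*cos(2*x)/2


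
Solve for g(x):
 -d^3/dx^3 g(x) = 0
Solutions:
 g(x) = C1 + C2*x + C3*x^2


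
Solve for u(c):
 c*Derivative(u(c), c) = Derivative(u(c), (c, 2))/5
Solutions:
 u(c) = C1 + C2*erfi(sqrt(10)*c/2)


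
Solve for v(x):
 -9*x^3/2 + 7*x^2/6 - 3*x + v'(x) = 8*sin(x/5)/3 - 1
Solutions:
 v(x) = C1 + 9*x^4/8 - 7*x^3/18 + 3*x^2/2 - x - 40*cos(x/5)/3


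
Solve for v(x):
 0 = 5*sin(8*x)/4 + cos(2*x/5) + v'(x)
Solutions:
 v(x) = C1 - 5*sin(2*x/5)/2 + 5*cos(8*x)/32


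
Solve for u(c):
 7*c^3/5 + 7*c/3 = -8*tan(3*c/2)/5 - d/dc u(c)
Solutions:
 u(c) = C1 - 7*c^4/20 - 7*c^2/6 + 16*log(cos(3*c/2))/15


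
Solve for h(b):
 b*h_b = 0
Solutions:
 h(b) = C1


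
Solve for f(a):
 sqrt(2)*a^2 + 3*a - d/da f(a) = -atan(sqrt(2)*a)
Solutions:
 f(a) = C1 + sqrt(2)*a^3/3 + 3*a^2/2 + a*atan(sqrt(2)*a) - sqrt(2)*log(2*a^2 + 1)/4


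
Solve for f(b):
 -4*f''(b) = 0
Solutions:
 f(b) = C1 + C2*b


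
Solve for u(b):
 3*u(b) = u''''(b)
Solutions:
 u(b) = C1*exp(-3^(1/4)*b) + C2*exp(3^(1/4)*b) + C3*sin(3^(1/4)*b) + C4*cos(3^(1/4)*b)


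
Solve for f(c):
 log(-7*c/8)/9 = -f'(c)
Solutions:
 f(c) = C1 - c*log(-c)/9 + c*(-log(7) + 1 + 3*log(2))/9


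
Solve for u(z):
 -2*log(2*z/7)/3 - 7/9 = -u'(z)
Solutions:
 u(z) = C1 + 2*z*log(z)/3 - 2*z*log(7)/3 + z/9 + 2*z*log(2)/3


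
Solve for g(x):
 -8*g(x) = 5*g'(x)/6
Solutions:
 g(x) = C1*exp(-48*x/5)


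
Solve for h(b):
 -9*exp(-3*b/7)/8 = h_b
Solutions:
 h(b) = C1 + 21*exp(-3*b/7)/8


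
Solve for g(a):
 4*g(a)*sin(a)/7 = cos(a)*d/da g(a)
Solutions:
 g(a) = C1/cos(a)^(4/7)


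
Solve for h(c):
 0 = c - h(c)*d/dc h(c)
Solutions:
 h(c) = -sqrt(C1 + c^2)
 h(c) = sqrt(C1 + c^2)


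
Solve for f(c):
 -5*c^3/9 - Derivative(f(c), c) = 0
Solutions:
 f(c) = C1 - 5*c^4/36


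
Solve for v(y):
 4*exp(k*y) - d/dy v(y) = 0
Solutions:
 v(y) = C1 + 4*exp(k*y)/k


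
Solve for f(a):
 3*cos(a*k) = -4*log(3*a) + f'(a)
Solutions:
 f(a) = C1 + 4*a*log(a) - 4*a + 4*a*log(3) + 3*Piecewise((sin(a*k)/k, Ne(k, 0)), (a, True))


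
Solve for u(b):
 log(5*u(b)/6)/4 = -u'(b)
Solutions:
 4*Integral(1/(log(_y) - log(6) + log(5)), (_y, u(b))) = C1 - b


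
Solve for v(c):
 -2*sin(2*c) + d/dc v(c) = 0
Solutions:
 v(c) = C1 - cos(2*c)


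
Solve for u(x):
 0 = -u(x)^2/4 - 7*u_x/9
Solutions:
 u(x) = 28/(C1 + 9*x)


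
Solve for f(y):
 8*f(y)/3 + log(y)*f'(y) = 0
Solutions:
 f(y) = C1*exp(-8*li(y)/3)


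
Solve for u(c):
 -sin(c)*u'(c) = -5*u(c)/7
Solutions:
 u(c) = C1*(cos(c) - 1)^(5/14)/(cos(c) + 1)^(5/14)


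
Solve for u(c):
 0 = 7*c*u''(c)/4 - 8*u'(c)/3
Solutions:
 u(c) = C1 + C2*c^(53/21)


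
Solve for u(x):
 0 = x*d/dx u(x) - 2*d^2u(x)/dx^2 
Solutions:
 u(x) = C1 + C2*erfi(x/2)


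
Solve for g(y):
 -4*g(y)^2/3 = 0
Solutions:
 g(y) = 0


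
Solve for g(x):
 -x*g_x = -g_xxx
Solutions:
 g(x) = C1 + Integral(C2*airyai(x) + C3*airybi(x), x)


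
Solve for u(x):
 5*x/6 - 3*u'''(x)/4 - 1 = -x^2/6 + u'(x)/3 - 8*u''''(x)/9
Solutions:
 u(x) = C1 + C2*exp(x*(-3^(1/3)*(64*sqrt(1267) + 2291)^(1/3) - 27*3^(2/3)/(64*sqrt(1267) + 2291)^(1/3) + 18)/64)*sin(3^(1/6)*x*(-3^(2/3)*(64*sqrt(1267) + 2291)^(1/3) + 81/(64*sqrt(1267) + 2291)^(1/3))/64) + C3*exp(x*(-3^(1/3)*(64*sqrt(1267) + 2291)^(1/3) - 27*3^(2/3)/(64*sqrt(1267) + 2291)^(1/3) + 18)/64)*cos(3^(1/6)*x*(-3^(2/3)*(64*sqrt(1267) + 2291)^(1/3) + 81/(64*sqrt(1267) + 2291)^(1/3))/64) + C4*exp(x*(27*3^(2/3)/(64*sqrt(1267) + 2291)^(1/3) + 9 + 3^(1/3)*(64*sqrt(1267) + 2291)^(1/3))/32) + x^3/6 + 5*x^2/4 - 21*x/4


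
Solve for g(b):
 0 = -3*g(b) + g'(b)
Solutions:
 g(b) = C1*exp(3*b)


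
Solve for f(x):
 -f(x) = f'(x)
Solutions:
 f(x) = C1*exp(-x)


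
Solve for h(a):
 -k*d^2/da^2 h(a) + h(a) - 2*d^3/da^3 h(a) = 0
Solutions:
 h(a) = C1*exp(-a*(k^2/(k^3 + sqrt(-k^6 + (k^3 - 54)^2) - 54)^(1/3) + k + (k^3 + sqrt(-k^6 + (k^3 - 54)^2) - 54)^(1/3))/6) + C2*exp(a*(-4*k^2/((-1 + sqrt(3)*I)*(k^3 + sqrt(-k^6 + (k^3 - 54)^2) - 54)^(1/3)) - 2*k + (k^3 + sqrt(-k^6 + (k^3 - 54)^2) - 54)^(1/3) - sqrt(3)*I*(k^3 + sqrt(-k^6 + (k^3 - 54)^2) - 54)^(1/3))/12) + C3*exp(a*(4*k^2/((1 + sqrt(3)*I)*(k^3 + sqrt(-k^6 + (k^3 - 54)^2) - 54)^(1/3)) - 2*k + (k^3 + sqrt(-k^6 + (k^3 - 54)^2) - 54)^(1/3) + sqrt(3)*I*(k^3 + sqrt(-k^6 + (k^3 - 54)^2) - 54)^(1/3))/12)


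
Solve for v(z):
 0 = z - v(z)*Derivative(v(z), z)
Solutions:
 v(z) = -sqrt(C1 + z^2)
 v(z) = sqrt(C1 + z^2)


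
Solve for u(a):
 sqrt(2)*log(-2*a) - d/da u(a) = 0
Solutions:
 u(a) = C1 + sqrt(2)*a*log(-a) + sqrt(2)*a*(-1 + log(2))


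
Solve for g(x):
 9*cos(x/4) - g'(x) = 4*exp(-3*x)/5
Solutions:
 g(x) = C1 + 36*sin(x/4) + 4*exp(-3*x)/15


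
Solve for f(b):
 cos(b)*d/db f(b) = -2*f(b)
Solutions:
 f(b) = C1*(sin(b) - 1)/(sin(b) + 1)


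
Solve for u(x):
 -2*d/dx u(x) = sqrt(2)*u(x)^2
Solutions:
 u(x) = 2/(C1 + sqrt(2)*x)


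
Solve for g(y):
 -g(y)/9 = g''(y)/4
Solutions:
 g(y) = C1*sin(2*y/3) + C2*cos(2*y/3)


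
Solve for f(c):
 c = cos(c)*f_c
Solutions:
 f(c) = C1 + Integral(c/cos(c), c)


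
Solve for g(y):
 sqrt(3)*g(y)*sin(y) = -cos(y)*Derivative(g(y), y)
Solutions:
 g(y) = C1*cos(y)^(sqrt(3))


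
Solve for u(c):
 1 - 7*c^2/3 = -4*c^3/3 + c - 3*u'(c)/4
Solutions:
 u(c) = C1 - 4*c^4/9 + 28*c^3/27 + 2*c^2/3 - 4*c/3


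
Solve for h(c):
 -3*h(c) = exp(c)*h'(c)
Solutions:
 h(c) = C1*exp(3*exp(-c))


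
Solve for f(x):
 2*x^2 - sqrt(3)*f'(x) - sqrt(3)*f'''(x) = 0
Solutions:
 f(x) = C1 + C2*sin(x) + C3*cos(x) + 2*sqrt(3)*x^3/9 - 4*sqrt(3)*x/3


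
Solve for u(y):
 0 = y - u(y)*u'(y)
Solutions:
 u(y) = -sqrt(C1 + y^2)
 u(y) = sqrt(C1 + y^2)


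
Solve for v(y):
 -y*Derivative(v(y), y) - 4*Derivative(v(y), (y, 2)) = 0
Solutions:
 v(y) = C1 + C2*erf(sqrt(2)*y/4)


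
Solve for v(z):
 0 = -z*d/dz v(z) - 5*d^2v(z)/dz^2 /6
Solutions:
 v(z) = C1 + C2*erf(sqrt(15)*z/5)


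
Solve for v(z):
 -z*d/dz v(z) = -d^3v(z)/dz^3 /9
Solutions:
 v(z) = C1 + Integral(C2*airyai(3^(2/3)*z) + C3*airybi(3^(2/3)*z), z)


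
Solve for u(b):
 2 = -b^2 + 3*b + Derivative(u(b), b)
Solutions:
 u(b) = C1 + b^3/3 - 3*b^2/2 + 2*b


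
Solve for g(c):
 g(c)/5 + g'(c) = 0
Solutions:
 g(c) = C1*exp(-c/5)


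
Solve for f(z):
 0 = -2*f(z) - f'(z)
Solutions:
 f(z) = C1*exp(-2*z)


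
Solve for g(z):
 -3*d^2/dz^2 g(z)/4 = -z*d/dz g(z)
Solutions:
 g(z) = C1 + C2*erfi(sqrt(6)*z/3)


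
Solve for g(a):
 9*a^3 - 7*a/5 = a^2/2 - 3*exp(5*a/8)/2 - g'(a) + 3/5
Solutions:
 g(a) = C1 - 9*a^4/4 + a^3/6 + 7*a^2/10 + 3*a/5 - 12*exp(5*a/8)/5


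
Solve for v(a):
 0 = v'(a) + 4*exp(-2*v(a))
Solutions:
 v(a) = log(-sqrt(C1 - 8*a))
 v(a) = log(C1 - 8*a)/2


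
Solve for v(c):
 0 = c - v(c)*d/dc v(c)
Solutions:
 v(c) = -sqrt(C1 + c^2)
 v(c) = sqrt(C1 + c^2)


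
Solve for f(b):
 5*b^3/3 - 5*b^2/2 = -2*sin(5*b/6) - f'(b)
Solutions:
 f(b) = C1 - 5*b^4/12 + 5*b^3/6 + 12*cos(5*b/6)/5


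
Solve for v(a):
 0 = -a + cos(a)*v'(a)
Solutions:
 v(a) = C1 + Integral(a/cos(a), a)


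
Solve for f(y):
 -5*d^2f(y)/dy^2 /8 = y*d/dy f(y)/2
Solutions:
 f(y) = C1 + C2*erf(sqrt(10)*y/5)
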